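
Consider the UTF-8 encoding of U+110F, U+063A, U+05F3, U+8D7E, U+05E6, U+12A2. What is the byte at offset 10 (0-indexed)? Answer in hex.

0xD7

U+110F → 3-byte form E1 84 8F at offsets 0–2.
U+063A → 2-byte form D8 BA at offsets 3–4.
U+05F3 → 2-byte form D7 B3 at offsets 5–6.
U+8D7E → 3-byte form E8 B5 BE at offsets 7–9.
U+05E6 → 2-byte form D7 A6 at offsets 10–11.
Offset 10 falls in char 5's range; it's byte 1 of D7 A6 = 0xD7.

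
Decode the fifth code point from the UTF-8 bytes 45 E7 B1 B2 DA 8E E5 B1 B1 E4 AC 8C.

U+4B0C

Offset 0: leading byte 0x45 = 01000101 → 1-byte char #1 = 45.
Offset 1: leading byte 0xE7 = 11100111 → 3-byte char #2 = E7 B1 B2.
Offset 4: leading byte 0xDA = 11011010 → 2-byte char #3 = DA 8E.
Offset 6: leading byte 0xE5 = 11100101 → 3-byte char #4 = E5 B1 B1.
Offset 9: leading byte 0xE4 = 11100100 → 3-byte char #5 = E4 AC 8C.
Leading byte 0xE4 = 11100100 matches 1110xxxx → 3-byte sequence.
Byte 1: 0xE4 = 11100100, payload 0100 (4 bits).
Byte 2: 0xAC = 10101100 (10xxxxxx ✓), payload 101100.
Byte 3: 0x8C = 10001100 (10xxxxxx ✓), payload 001100.
Concatenate: 0100101100001100 = 0x4B0C (16 bits → U+4B0C).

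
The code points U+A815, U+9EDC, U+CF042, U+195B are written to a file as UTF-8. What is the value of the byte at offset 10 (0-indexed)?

0xE1

U+A815 → 3-byte form EA A0 95 at offsets 0–2.
U+9EDC → 3-byte form E9 BB 9C at offsets 3–5.
U+CF042 → 4-byte form F3 8F 81 82 at offsets 6–9.
U+195B → 3-byte form E1 A5 9B at offsets 10–12.
Offset 10 falls in char 4's range; it's byte 1 of E1 A5 9B = 0xE1.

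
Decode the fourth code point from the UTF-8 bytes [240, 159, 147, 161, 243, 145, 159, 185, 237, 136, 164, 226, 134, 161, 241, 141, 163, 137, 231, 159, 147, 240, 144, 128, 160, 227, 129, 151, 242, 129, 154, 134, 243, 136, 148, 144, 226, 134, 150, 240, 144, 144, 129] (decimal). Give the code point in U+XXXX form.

U+21A1

Offset 0: leading byte 0xF0 = 11110000 → 4-byte char #1 = F0 9F 93 A1.
Offset 4: leading byte 0xF3 = 11110011 → 4-byte char #2 = F3 91 9F B9.
Offset 8: leading byte 0xED = 11101101 → 3-byte char #3 = ED 88 A4.
Offset 11: leading byte 0xE2 = 11100010 → 3-byte char #4 = E2 86 A1.
Leading byte 0xE2 = 11100010 matches 1110xxxx → 3-byte sequence.
Byte 1: 0xE2 = 11100010, payload 0010 (4 bits).
Byte 2: 0x86 = 10000110 (10xxxxxx ✓), payload 000110.
Byte 3: 0xA1 = 10100001 (10xxxxxx ✓), payload 100001.
Concatenate: 0010000110100001 = 0x21A1 (16 bits → U+21A1).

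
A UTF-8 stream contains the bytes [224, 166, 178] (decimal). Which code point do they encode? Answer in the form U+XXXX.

Leading byte 0xE0 = 11100000 matches 1110xxxx → 3-byte sequence.
Byte 1: 0xE0 = 11100000, payload 0000 (4 bits).
Byte 2: 0xA6 = 10100110 (10xxxxxx ✓), payload 100110.
Byte 3: 0xB2 = 10110010 (10xxxxxx ✓), payload 110010.
Concatenate: 0000100110110010 = 0x9B2 (16 bits → U+09B2).

U+09B2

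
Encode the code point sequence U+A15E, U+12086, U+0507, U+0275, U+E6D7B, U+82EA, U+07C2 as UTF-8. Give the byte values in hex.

EA 85 9E F0 92 82 86 D4 87 C9 B5 F3 A6 B5 BB E8 8B AA DF 82

U+A15E: 3-byte form → EA 85 9E.
U+12086: 4-byte form → F0 92 82 86.
U+0507: 2-byte form → D4 87.
U+0275: 2-byte form → C9 B5.
U+E6D7B: 4-byte form → F3 A6 B5 BB.
U+82EA: 3-byte form → E8 8B AA.
U+07C2: 2-byte form → DF 82.
Concatenated (20 bytes): EA 85 9E F0 92 82 86 D4 87 C9 B5 F3 A6 B5 BB E8 8B AA DF 82.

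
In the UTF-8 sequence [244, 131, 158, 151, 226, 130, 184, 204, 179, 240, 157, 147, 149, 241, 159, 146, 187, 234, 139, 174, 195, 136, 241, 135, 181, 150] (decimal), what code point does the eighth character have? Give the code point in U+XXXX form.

Offset 0: leading byte 0xF4 = 11110100 → 4-byte char #1 = F4 83 9E 97.
Offset 4: leading byte 0xE2 = 11100010 → 3-byte char #2 = E2 82 B8.
Offset 7: leading byte 0xCC = 11001100 → 2-byte char #3 = CC B3.
Offset 9: leading byte 0xF0 = 11110000 → 4-byte char #4 = F0 9D 93 95.
Offset 13: leading byte 0xF1 = 11110001 → 4-byte char #5 = F1 9F 92 BB.
Offset 17: leading byte 0xEA = 11101010 → 3-byte char #6 = EA 8B AE.
Offset 20: leading byte 0xC3 = 11000011 → 2-byte char #7 = C3 88.
Offset 22: leading byte 0xF1 = 11110001 → 4-byte char #8 = F1 87 B5 96.
Leading byte 0xF1 = 11110001 matches 11110xxx → 4-byte sequence.
Byte 1: 0xF1 = 11110001, payload 001 (3 bits).
Byte 2: 0x87 = 10000111 (10xxxxxx ✓), payload 000111.
Byte 3: 0xB5 = 10110101 (10xxxxxx ✓), payload 110101.
Byte 4: 0x96 = 10010110 (10xxxxxx ✓), payload 010110.
Concatenate: 001000111110101010110 = 0x47D56 (21 bits → U+47D56).

U+47D56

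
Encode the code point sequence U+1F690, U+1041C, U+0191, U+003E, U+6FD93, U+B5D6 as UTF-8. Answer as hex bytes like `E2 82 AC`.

U+1F690: 4-byte form → F0 9F 9A 90.
U+1041C: 4-byte form → F0 90 90 9C.
U+0191: 2-byte form → C6 91.
U+003E: 1-byte form → 3E.
U+6FD93: 4-byte form → F1 AF B6 93.
U+B5D6: 3-byte form → EB 97 96.
Concatenated (18 bytes): F0 9F 9A 90 F0 90 90 9C C6 91 3E F1 AF B6 93 EB 97 96.

F0 9F 9A 90 F0 90 90 9C C6 91 3E F1 AF B6 93 EB 97 96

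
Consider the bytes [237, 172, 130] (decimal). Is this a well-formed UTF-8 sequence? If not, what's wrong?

Structurally a 3-byte sequence; payload = 0xDB02.
But 0xDB02 is in U+D800–U+DFFF, the surrogate range. Surrogates are not Unicode scalar values and are forbidden in UTF-8.

invalid (encodes a surrogate (U+D800–U+DFFF))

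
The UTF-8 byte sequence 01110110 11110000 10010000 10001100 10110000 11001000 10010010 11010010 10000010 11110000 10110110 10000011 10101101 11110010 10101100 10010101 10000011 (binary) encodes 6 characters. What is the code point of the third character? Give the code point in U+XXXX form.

Offset 0: leading byte 0x76 = 01110110 → 1-byte char #1 = 76.
Offset 1: leading byte 0xF0 = 11110000 → 4-byte char #2 = F0 90 8C B0.
Offset 5: leading byte 0xC8 = 11001000 → 2-byte char #3 = C8 92.
Leading byte 0xC8 = 11001000 matches 110xxxxx → 2-byte sequence.
Byte 1: 0xC8 = 11001000, payload 01000 (5 bits).
Byte 2: 0x92 = 10010010 (10xxxxxx ✓), payload 010010.
Concatenate: 01000010010 = 0x212 (11 bits → U+0212).

U+0212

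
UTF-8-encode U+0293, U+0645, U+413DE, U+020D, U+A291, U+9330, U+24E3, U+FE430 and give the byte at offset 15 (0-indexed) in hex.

0xB0

U+0293 → 2-byte form CA 93 at offsets 0–1.
U+0645 → 2-byte form D9 85 at offsets 2–3.
U+413DE → 4-byte form F1 81 8F 9E at offsets 4–7.
U+020D → 2-byte form C8 8D at offsets 8–9.
U+A291 → 3-byte form EA 8A 91 at offsets 10–12.
U+9330 → 3-byte form E9 8C B0 at offsets 13–15.
Offset 15 falls in char 6's range; it's byte 3 of E9 8C B0 = 0xB0.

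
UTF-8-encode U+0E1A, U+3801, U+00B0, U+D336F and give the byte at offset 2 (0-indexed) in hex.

U+0E1A → 3-byte form E0 B8 9A at offsets 0–2.
Offset 2 falls in char 1's range; it's byte 3 of E0 B8 9A = 0x9A.

0x9A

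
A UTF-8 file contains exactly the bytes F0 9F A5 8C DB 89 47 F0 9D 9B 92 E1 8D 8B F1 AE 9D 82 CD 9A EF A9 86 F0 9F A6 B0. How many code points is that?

9

Byte at offset 0: 0xF0 = 11110000 → 4-byte char (#1). Advance 4.
Byte at offset 4: 0xDB = 11011011 → 2-byte char (#2). Advance 2.
Byte at offset 6: 0x47 = 01000111 → 1-byte char (#3). Advance 1.
Byte at offset 7: 0xF0 = 11110000 → 4-byte char (#4). Advance 4.
Byte at offset 11: 0xE1 = 11100001 → 3-byte char (#5). Advance 3.
Byte at offset 14: 0xF1 = 11110001 → 4-byte char (#6). Advance 4.
Byte at offset 18: 0xCD = 11001101 → 2-byte char (#7). Advance 2.
Byte at offset 20: 0xEF = 11101111 → 3-byte char (#8). Advance 3.
Byte at offset 23: 0xF0 = 11110000 → 4-byte char (#9). Advance 4.
Reached end at offset 27 after 9 code points.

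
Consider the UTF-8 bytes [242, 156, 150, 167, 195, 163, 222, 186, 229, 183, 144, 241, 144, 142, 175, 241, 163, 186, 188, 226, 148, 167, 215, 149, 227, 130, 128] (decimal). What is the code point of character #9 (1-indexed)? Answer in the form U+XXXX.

Offset 0: leading byte 0xF2 = 11110010 → 4-byte char #1 = F2 9C 96 A7.
Offset 4: leading byte 0xC3 = 11000011 → 2-byte char #2 = C3 A3.
Offset 6: leading byte 0xDE = 11011110 → 2-byte char #3 = DE BA.
Offset 8: leading byte 0xE5 = 11100101 → 3-byte char #4 = E5 B7 90.
Offset 11: leading byte 0xF1 = 11110001 → 4-byte char #5 = F1 90 8E AF.
Offset 15: leading byte 0xF1 = 11110001 → 4-byte char #6 = F1 A3 BA BC.
Offset 19: leading byte 0xE2 = 11100010 → 3-byte char #7 = E2 94 A7.
Offset 22: leading byte 0xD7 = 11010111 → 2-byte char #8 = D7 95.
Offset 24: leading byte 0xE3 = 11100011 → 3-byte char #9 = E3 82 80.
Leading byte 0xE3 = 11100011 matches 1110xxxx → 3-byte sequence.
Byte 1: 0xE3 = 11100011, payload 0011 (4 bits).
Byte 2: 0x82 = 10000010 (10xxxxxx ✓), payload 000010.
Byte 3: 0x80 = 10000000 (10xxxxxx ✓), payload 000000.
Concatenate: 0011000010000000 = 0x3080 (16 bits → U+3080).

U+3080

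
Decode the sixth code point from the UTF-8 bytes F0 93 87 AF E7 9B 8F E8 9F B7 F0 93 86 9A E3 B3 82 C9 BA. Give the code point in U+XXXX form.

Offset 0: leading byte 0xF0 = 11110000 → 4-byte char #1 = F0 93 87 AF.
Offset 4: leading byte 0xE7 = 11100111 → 3-byte char #2 = E7 9B 8F.
Offset 7: leading byte 0xE8 = 11101000 → 3-byte char #3 = E8 9F B7.
Offset 10: leading byte 0xF0 = 11110000 → 4-byte char #4 = F0 93 86 9A.
Offset 14: leading byte 0xE3 = 11100011 → 3-byte char #5 = E3 B3 82.
Offset 17: leading byte 0xC9 = 11001001 → 2-byte char #6 = C9 BA.
Leading byte 0xC9 = 11001001 matches 110xxxxx → 2-byte sequence.
Byte 1: 0xC9 = 11001001, payload 01001 (5 bits).
Byte 2: 0xBA = 10111010 (10xxxxxx ✓), payload 111010.
Concatenate: 01001111010 = 0x27A (11 bits → U+027A).

U+027A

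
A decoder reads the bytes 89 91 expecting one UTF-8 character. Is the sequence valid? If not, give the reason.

invalid (continuation byte with no leading byte)

Byte 0x89 = 10001001 has the form 10xxxxxx — a continuation byte — but there is no preceding leading byte.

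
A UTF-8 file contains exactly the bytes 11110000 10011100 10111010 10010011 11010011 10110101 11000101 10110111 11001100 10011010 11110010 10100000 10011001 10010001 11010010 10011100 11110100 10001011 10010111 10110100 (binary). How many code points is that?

7

Byte at offset 0: 0xF0 = 11110000 → 4-byte char (#1). Advance 4.
Byte at offset 4: 0xD3 = 11010011 → 2-byte char (#2). Advance 2.
Byte at offset 6: 0xC5 = 11000101 → 2-byte char (#3). Advance 2.
Byte at offset 8: 0xCC = 11001100 → 2-byte char (#4). Advance 2.
Byte at offset 10: 0xF2 = 11110010 → 4-byte char (#5). Advance 4.
Byte at offset 14: 0xD2 = 11010010 → 2-byte char (#6). Advance 2.
Byte at offset 16: 0xF4 = 11110100 → 4-byte char (#7). Advance 4.
Reached end at offset 20 after 7 code points.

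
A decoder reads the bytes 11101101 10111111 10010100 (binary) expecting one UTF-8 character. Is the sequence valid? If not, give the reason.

Structurally a 3-byte sequence; payload = 0xDFD4.
But 0xDFD4 is in U+D800–U+DFFF, the surrogate range. Surrogates are not Unicode scalar values and are forbidden in UTF-8.

invalid (encodes a surrogate (U+D800–U+DFFF))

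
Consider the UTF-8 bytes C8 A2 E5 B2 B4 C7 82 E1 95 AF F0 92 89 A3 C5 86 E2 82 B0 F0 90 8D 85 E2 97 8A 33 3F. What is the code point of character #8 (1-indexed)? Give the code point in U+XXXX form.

U+10345

Offset 0: leading byte 0xC8 = 11001000 → 2-byte char #1 = C8 A2.
Offset 2: leading byte 0xE5 = 11100101 → 3-byte char #2 = E5 B2 B4.
Offset 5: leading byte 0xC7 = 11000111 → 2-byte char #3 = C7 82.
Offset 7: leading byte 0xE1 = 11100001 → 3-byte char #4 = E1 95 AF.
Offset 10: leading byte 0xF0 = 11110000 → 4-byte char #5 = F0 92 89 A3.
Offset 14: leading byte 0xC5 = 11000101 → 2-byte char #6 = C5 86.
Offset 16: leading byte 0xE2 = 11100010 → 3-byte char #7 = E2 82 B0.
Offset 19: leading byte 0xF0 = 11110000 → 4-byte char #8 = F0 90 8D 85.
Leading byte 0xF0 = 11110000 matches 11110xxx → 4-byte sequence.
Byte 1: 0xF0 = 11110000, payload 000 (3 bits).
Byte 2: 0x90 = 10010000 (10xxxxxx ✓), payload 010000.
Byte 3: 0x8D = 10001101 (10xxxxxx ✓), payload 001101.
Byte 4: 0x85 = 10000101 (10xxxxxx ✓), payload 000101.
Concatenate: 000010000001101000101 = 0x10345 (21 bits → U+10345).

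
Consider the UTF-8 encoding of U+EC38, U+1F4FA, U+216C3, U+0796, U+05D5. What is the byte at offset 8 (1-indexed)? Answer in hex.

0xF0

1-indexed offset 8 is 0-indexed offset 7.
U+EC38 → 3-byte form EE B0 B8 at offsets 0–2.
U+1F4FA → 4-byte form F0 9F 93 BA at offsets 3–6.
U+216C3 → 4-byte form F0 A1 9B 83 at offsets 7–10.
Offset 7 falls in char 3's range; it's byte 1 of F0 A1 9B 83 = 0xF0.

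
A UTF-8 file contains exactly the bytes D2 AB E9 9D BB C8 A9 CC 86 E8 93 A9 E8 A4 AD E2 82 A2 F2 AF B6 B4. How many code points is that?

Byte at offset 0: 0xD2 = 11010010 → 2-byte char (#1). Advance 2.
Byte at offset 2: 0xE9 = 11101001 → 3-byte char (#2). Advance 3.
Byte at offset 5: 0xC8 = 11001000 → 2-byte char (#3). Advance 2.
Byte at offset 7: 0xCC = 11001100 → 2-byte char (#4). Advance 2.
Byte at offset 9: 0xE8 = 11101000 → 3-byte char (#5). Advance 3.
Byte at offset 12: 0xE8 = 11101000 → 3-byte char (#6). Advance 3.
Byte at offset 15: 0xE2 = 11100010 → 3-byte char (#7). Advance 3.
Byte at offset 18: 0xF2 = 11110010 → 4-byte char (#8). Advance 4.
Reached end at offset 22 after 8 code points.

8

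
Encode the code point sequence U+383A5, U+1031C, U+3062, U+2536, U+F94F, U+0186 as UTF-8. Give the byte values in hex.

F0 B8 8E A5 F0 90 8C 9C E3 81 A2 E2 94 B6 EF A5 8F C6 86

U+383A5: 4-byte form → F0 B8 8E A5.
U+1031C: 4-byte form → F0 90 8C 9C.
U+3062: 3-byte form → E3 81 A2.
U+2536: 3-byte form → E2 94 B6.
U+F94F: 3-byte form → EF A5 8F.
U+0186: 2-byte form → C6 86.
Concatenated (19 bytes): F0 B8 8E A5 F0 90 8C 9C E3 81 A2 E2 94 B6 EF A5 8F C6 86.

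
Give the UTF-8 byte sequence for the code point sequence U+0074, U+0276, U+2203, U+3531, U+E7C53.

74 C9 B6 E2 88 83 E3 94 B1 F3 A7 B1 93

U+0074: 1-byte form → 74.
U+0276: 2-byte form → C9 B6.
U+2203: 3-byte form → E2 88 83.
U+3531: 3-byte form → E3 94 B1.
U+E7C53: 4-byte form → F3 A7 B1 93.
Concatenated (13 bytes): 74 C9 B6 E2 88 83 E3 94 B1 F3 A7 B1 93.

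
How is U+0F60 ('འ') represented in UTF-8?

E0 BD A0

U+0F60 = 0xF60 = 3936 decimal. In range U+0800–U+FFFF → 3-byte form: 1110xxxx 10xxxxxx 10xxxxxx.
Binary (16 bits): 0000111101100000.
Split 4+6+6: 0000 | 111101 | 100000.
Byte 1: 11100000 = 0xE0.
Byte 2: 10111101 = 0xBD.
Byte 3: 10100000 = 0xA0.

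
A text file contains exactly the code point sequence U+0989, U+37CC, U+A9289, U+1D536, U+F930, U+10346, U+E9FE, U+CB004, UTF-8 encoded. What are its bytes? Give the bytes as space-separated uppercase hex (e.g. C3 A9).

E0 A6 89 E3 9F 8C F2 A9 8A 89 F0 9D 94 B6 EF A4 B0 F0 90 8D 86 EE A7 BE F3 8B 80 84

U+0989: 3-byte form → E0 A6 89.
U+37CC: 3-byte form → E3 9F 8C.
U+A9289: 4-byte form → F2 A9 8A 89.
U+1D536: 4-byte form → F0 9D 94 B6.
U+F930: 3-byte form → EF A4 B0.
U+10346: 4-byte form → F0 90 8D 86.
U+E9FE: 3-byte form → EE A7 BE.
U+CB004: 4-byte form → F3 8B 80 84.
Concatenated (28 bytes): E0 A6 89 E3 9F 8C F2 A9 8A 89 F0 9D 94 B6 EF A4 B0 F0 90 8D 86 EE A7 BE F3 8B 80 84.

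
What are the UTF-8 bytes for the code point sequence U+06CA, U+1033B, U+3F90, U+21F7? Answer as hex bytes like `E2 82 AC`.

DB 8A F0 90 8C BB E3 BE 90 E2 87 B7

U+06CA: 2-byte form → DB 8A.
U+1033B: 4-byte form → F0 90 8C BB.
U+3F90: 3-byte form → E3 BE 90.
U+21F7: 3-byte form → E2 87 B7.
Concatenated (12 bytes): DB 8A F0 90 8C BB E3 BE 90 E2 87 B7.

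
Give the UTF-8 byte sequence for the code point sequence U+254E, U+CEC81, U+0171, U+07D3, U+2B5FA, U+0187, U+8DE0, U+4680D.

U+254E: 3-byte form → E2 95 8E.
U+CEC81: 4-byte form → F3 8E B2 81.
U+0171: 2-byte form → C5 B1.
U+07D3: 2-byte form → DF 93.
U+2B5FA: 4-byte form → F0 AB 97 BA.
U+0187: 2-byte form → C6 87.
U+8DE0: 3-byte form → E8 B7 A0.
U+4680D: 4-byte form → F1 86 A0 8D.
Concatenated (24 bytes): E2 95 8E F3 8E B2 81 C5 B1 DF 93 F0 AB 97 BA C6 87 E8 B7 A0 F1 86 A0 8D.

E2 95 8E F3 8E B2 81 C5 B1 DF 93 F0 AB 97 BA C6 87 E8 B7 A0 F1 86 A0 8D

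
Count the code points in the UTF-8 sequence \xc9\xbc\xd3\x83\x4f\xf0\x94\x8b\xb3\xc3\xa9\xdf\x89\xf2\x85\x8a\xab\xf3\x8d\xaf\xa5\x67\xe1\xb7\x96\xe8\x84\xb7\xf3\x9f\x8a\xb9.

Byte at offset 0: 0xC9 = 11001001 → 2-byte char (#1). Advance 2.
Byte at offset 2: 0xD3 = 11010011 → 2-byte char (#2). Advance 2.
Byte at offset 4: 0x4F = 01001111 → 1-byte char (#3). Advance 1.
Byte at offset 5: 0xF0 = 11110000 → 4-byte char (#4). Advance 4.
Byte at offset 9: 0xC3 = 11000011 → 2-byte char (#5). Advance 2.
Byte at offset 11: 0xDF = 11011111 → 2-byte char (#6). Advance 2.
Byte at offset 13: 0xF2 = 11110010 → 4-byte char (#7). Advance 4.
Byte at offset 17: 0xF3 = 11110011 → 4-byte char (#8). Advance 4.
Byte at offset 21: 0x67 = 01100111 → 1-byte char (#9). Advance 1.
Byte at offset 22: 0xE1 = 11100001 → 3-byte char (#10). Advance 3.
Byte at offset 25: 0xE8 = 11101000 → 3-byte char (#11). Advance 3.
Byte at offset 28: 0xF3 = 11110011 → 4-byte char (#12). Advance 4.
Reached end at offset 32 after 12 code points.

12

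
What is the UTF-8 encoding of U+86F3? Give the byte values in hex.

U+86F3 = 0x86F3 = 34547 decimal. In range U+0800–U+FFFF → 3-byte form: 1110xxxx 10xxxxxx 10xxxxxx.
Binary (16 bits): 1000011011110011.
Split 4+6+6: 1000 | 011011 | 110011.
Byte 1: 11101000 = 0xE8.
Byte 2: 10011011 = 0x9B.
Byte 3: 10110011 = 0xB3.

E8 9B B3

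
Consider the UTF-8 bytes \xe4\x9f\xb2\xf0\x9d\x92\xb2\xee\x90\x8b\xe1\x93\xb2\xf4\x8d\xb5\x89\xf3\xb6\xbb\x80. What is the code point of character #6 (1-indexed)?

Offset 0: leading byte 0xE4 = 11100100 → 3-byte char #1 = E4 9F B2.
Offset 3: leading byte 0xF0 = 11110000 → 4-byte char #2 = F0 9D 92 B2.
Offset 7: leading byte 0xEE = 11101110 → 3-byte char #3 = EE 90 8B.
Offset 10: leading byte 0xE1 = 11100001 → 3-byte char #4 = E1 93 B2.
Offset 13: leading byte 0xF4 = 11110100 → 4-byte char #5 = F4 8D B5 89.
Offset 17: leading byte 0xF3 = 11110011 → 4-byte char #6 = F3 B6 BB 80.
Leading byte 0xF3 = 11110011 matches 11110xxx → 4-byte sequence.
Byte 1: 0xF3 = 11110011, payload 011 (3 bits).
Byte 2: 0xB6 = 10110110 (10xxxxxx ✓), payload 110110.
Byte 3: 0xBB = 10111011 (10xxxxxx ✓), payload 111011.
Byte 4: 0x80 = 10000000 (10xxxxxx ✓), payload 000000.
Concatenate: 011110110111011000000 = 0xF6EC0 (21 bits → U+F6EC0).

U+F6EC0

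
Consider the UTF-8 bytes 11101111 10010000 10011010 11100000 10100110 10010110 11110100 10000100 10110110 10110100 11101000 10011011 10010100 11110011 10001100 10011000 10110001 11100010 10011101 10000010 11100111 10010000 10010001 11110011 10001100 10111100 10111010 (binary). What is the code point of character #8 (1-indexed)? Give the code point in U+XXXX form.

Offset 0: leading byte 0xEF = 11101111 → 3-byte char #1 = EF 90 9A.
Offset 3: leading byte 0xE0 = 11100000 → 3-byte char #2 = E0 A6 96.
Offset 6: leading byte 0xF4 = 11110100 → 4-byte char #3 = F4 84 B6 B4.
Offset 10: leading byte 0xE8 = 11101000 → 3-byte char #4 = E8 9B 94.
Offset 13: leading byte 0xF3 = 11110011 → 4-byte char #5 = F3 8C 98 B1.
Offset 17: leading byte 0xE2 = 11100010 → 3-byte char #6 = E2 9D 82.
Offset 20: leading byte 0xE7 = 11100111 → 3-byte char #7 = E7 90 91.
Offset 23: leading byte 0xF3 = 11110011 → 4-byte char #8 = F3 8C BC BA.
Leading byte 0xF3 = 11110011 matches 11110xxx → 4-byte sequence.
Byte 1: 0xF3 = 11110011, payload 011 (3 bits).
Byte 2: 0x8C = 10001100 (10xxxxxx ✓), payload 001100.
Byte 3: 0xBC = 10111100 (10xxxxxx ✓), payload 111100.
Byte 4: 0xBA = 10111010 (10xxxxxx ✓), payload 111010.
Concatenate: 011001100111100111010 = 0xCCF3A (21 bits → U+CCF3A).

U+CCF3A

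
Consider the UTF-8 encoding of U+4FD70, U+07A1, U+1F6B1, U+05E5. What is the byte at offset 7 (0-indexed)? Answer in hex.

0x9F

U+4FD70 → 4-byte form F1 8F B5 B0 at offsets 0–3.
U+07A1 → 2-byte form DE A1 at offsets 4–5.
U+1F6B1 → 4-byte form F0 9F 9A B1 at offsets 6–9.
Offset 7 falls in char 3's range; it's byte 2 of F0 9F 9A B1 = 0x9F.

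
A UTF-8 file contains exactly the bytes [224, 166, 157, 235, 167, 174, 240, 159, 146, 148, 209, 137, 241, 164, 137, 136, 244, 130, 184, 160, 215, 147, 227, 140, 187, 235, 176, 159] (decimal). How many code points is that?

Byte at offset 0: 0xE0 = 11100000 → 3-byte char (#1). Advance 3.
Byte at offset 3: 0xEB = 11101011 → 3-byte char (#2). Advance 3.
Byte at offset 6: 0xF0 = 11110000 → 4-byte char (#3). Advance 4.
Byte at offset 10: 0xD1 = 11010001 → 2-byte char (#4). Advance 2.
Byte at offset 12: 0xF1 = 11110001 → 4-byte char (#5). Advance 4.
Byte at offset 16: 0xF4 = 11110100 → 4-byte char (#6). Advance 4.
Byte at offset 20: 0xD7 = 11010111 → 2-byte char (#7). Advance 2.
Byte at offset 22: 0xE3 = 11100011 → 3-byte char (#8). Advance 3.
Byte at offset 25: 0xEB = 11101011 → 3-byte char (#9). Advance 3.
Reached end at offset 28 after 9 code points.

9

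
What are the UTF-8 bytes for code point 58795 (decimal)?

EE 96 AB

U+E5AB = 0xE5AB = 58795 decimal. In range U+0800–U+FFFF → 3-byte form: 1110xxxx 10xxxxxx 10xxxxxx.
Binary (16 bits): 1110010110101011.
Split 4+6+6: 1110 | 010110 | 101011.
Byte 1: 11101110 = 0xEE.
Byte 2: 10010110 = 0x96.
Byte 3: 10101011 = 0xAB.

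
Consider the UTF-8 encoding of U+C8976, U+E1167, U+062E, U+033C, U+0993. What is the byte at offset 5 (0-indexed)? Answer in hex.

0xA1

U+C8976 → 4-byte form F3 88 A5 B6 at offsets 0–3.
U+E1167 → 4-byte form F3 A1 85 A7 at offsets 4–7.
Offset 5 falls in char 2's range; it's byte 2 of F3 A1 85 A7 = 0xA1.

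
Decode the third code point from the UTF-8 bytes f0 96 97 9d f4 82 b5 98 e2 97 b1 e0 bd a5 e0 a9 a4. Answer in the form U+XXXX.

Offset 0: leading byte 0xF0 = 11110000 → 4-byte char #1 = F0 96 97 9D.
Offset 4: leading byte 0xF4 = 11110100 → 4-byte char #2 = F4 82 B5 98.
Offset 8: leading byte 0xE2 = 11100010 → 3-byte char #3 = E2 97 B1.
Leading byte 0xE2 = 11100010 matches 1110xxxx → 3-byte sequence.
Byte 1: 0xE2 = 11100010, payload 0010 (4 bits).
Byte 2: 0x97 = 10010111 (10xxxxxx ✓), payload 010111.
Byte 3: 0xB1 = 10110001 (10xxxxxx ✓), payload 110001.
Concatenate: 0010010111110001 = 0x25F1 (16 bits → U+25F1).

U+25F1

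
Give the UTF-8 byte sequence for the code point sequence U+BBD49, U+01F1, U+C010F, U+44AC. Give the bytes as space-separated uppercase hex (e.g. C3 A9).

F2 BB B5 89 C7 B1 F3 80 84 8F E4 92 AC

U+BBD49: 4-byte form → F2 BB B5 89.
U+01F1: 2-byte form → C7 B1.
U+C010F: 4-byte form → F3 80 84 8F.
U+44AC: 3-byte form → E4 92 AC.
Concatenated (13 bytes): F2 BB B5 89 C7 B1 F3 80 84 8F E4 92 AC.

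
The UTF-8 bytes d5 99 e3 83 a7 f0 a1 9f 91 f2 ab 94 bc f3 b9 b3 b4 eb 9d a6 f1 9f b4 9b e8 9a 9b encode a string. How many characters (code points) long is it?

8

Byte at offset 0: 0xD5 = 11010101 → 2-byte char (#1). Advance 2.
Byte at offset 2: 0xE3 = 11100011 → 3-byte char (#2). Advance 3.
Byte at offset 5: 0xF0 = 11110000 → 4-byte char (#3). Advance 4.
Byte at offset 9: 0xF2 = 11110010 → 4-byte char (#4). Advance 4.
Byte at offset 13: 0xF3 = 11110011 → 4-byte char (#5). Advance 4.
Byte at offset 17: 0xEB = 11101011 → 3-byte char (#6). Advance 3.
Byte at offset 20: 0xF1 = 11110001 → 4-byte char (#7). Advance 4.
Byte at offset 24: 0xE8 = 11101000 → 3-byte char (#8). Advance 3.
Reached end at offset 27 after 8 code points.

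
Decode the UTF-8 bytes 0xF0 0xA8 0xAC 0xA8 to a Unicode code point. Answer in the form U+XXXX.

U+28B28

Leading byte 0xF0 = 11110000 matches 11110xxx → 4-byte sequence.
Byte 1: 0xF0 = 11110000, payload 000 (3 bits).
Byte 2: 0xA8 = 10101000 (10xxxxxx ✓), payload 101000.
Byte 3: 0xAC = 10101100 (10xxxxxx ✓), payload 101100.
Byte 4: 0xA8 = 10101000 (10xxxxxx ✓), payload 101000.
Concatenate: 000101000101100101000 = 0x28B28 (21 bits → U+28B28).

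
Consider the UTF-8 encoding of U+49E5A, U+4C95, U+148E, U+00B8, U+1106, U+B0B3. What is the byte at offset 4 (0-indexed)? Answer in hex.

U+49E5A → 4-byte form F1 89 B9 9A at offsets 0–3.
U+4C95 → 3-byte form E4 B2 95 at offsets 4–6.
Offset 4 falls in char 2's range; it's byte 1 of E4 B2 95 = 0xE4.

0xE4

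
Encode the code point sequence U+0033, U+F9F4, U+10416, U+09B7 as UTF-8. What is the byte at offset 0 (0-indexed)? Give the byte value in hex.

0x33

U+0033 → 1-byte form 33 at offsets 0–0.
Offset 0 falls in char 1's range; it's byte 1 of 33 = 0x33.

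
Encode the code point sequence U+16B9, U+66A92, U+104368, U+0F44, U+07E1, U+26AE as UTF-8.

U+16B9: 3-byte form → E1 9A B9.
U+66A92: 4-byte form → F1 A6 AA 92.
U+104368: 4-byte form → F4 84 8D A8.
U+0F44: 3-byte form → E0 BD 84.
U+07E1: 2-byte form → DF A1.
U+26AE: 3-byte form → E2 9A AE.
Concatenated (19 bytes): E1 9A B9 F1 A6 AA 92 F4 84 8D A8 E0 BD 84 DF A1 E2 9A AE.

E1 9A B9 F1 A6 AA 92 F4 84 8D A8 E0 BD 84 DF A1 E2 9A AE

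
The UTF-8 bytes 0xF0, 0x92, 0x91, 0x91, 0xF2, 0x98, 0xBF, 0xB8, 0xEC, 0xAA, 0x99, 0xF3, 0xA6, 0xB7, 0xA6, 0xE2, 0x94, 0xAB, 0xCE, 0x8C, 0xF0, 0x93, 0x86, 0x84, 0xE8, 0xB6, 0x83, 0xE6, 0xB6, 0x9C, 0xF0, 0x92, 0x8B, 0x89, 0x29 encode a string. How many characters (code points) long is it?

Byte at offset 0: 0xF0 = 11110000 → 4-byte char (#1). Advance 4.
Byte at offset 4: 0xF2 = 11110010 → 4-byte char (#2). Advance 4.
Byte at offset 8: 0xEC = 11101100 → 3-byte char (#3). Advance 3.
Byte at offset 11: 0xF3 = 11110011 → 4-byte char (#4). Advance 4.
Byte at offset 15: 0xE2 = 11100010 → 3-byte char (#5). Advance 3.
Byte at offset 18: 0xCE = 11001110 → 2-byte char (#6). Advance 2.
Byte at offset 20: 0xF0 = 11110000 → 4-byte char (#7). Advance 4.
Byte at offset 24: 0xE8 = 11101000 → 3-byte char (#8). Advance 3.
Byte at offset 27: 0xE6 = 11100110 → 3-byte char (#9). Advance 3.
Byte at offset 30: 0xF0 = 11110000 → 4-byte char (#10). Advance 4.
Byte at offset 34: 0x29 = 00101001 → 1-byte char (#11). Advance 1.
Reached end at offset 35 after 11 code points.

11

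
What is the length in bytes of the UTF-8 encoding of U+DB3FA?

U+DB3FA = 0xDB3FA. UTF-8 uses 1 byte below 0x80, 2 below 0x800, 3 below 0x10000, 4 up to 0x10FFFF. 0xDB3FA is in U+10000–U+10FFFF → 4 bytes.

4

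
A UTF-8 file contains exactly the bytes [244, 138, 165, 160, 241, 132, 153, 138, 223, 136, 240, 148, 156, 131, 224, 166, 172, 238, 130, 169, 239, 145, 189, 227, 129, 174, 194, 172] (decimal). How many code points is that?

9

Byte at offset 0: 0xF4 = 11110100 → 4-byte char (#1). Advance 4.
Byte at offset 4: 0xF1 = 11110001 → 4-byte char (#2). Advance 4.
Byte at offset 8: 0xDF = 11011111 → 2-byte char (#3). Advance 2.
Byte at offset 10: 0xF0 = 11110000 → 4-byte char (#4). Advance 4.
Byte at offset 14: 0xE0 = 11100000 → 3-byte char (#5). Advance 3.
Byte at offset 17: 0xEE = 11101110 → 3-byte char (#6). Advance 3.
Byte at offset 20: 0xEF = 11101111 → 3-byte char (#7). Advance 3.
Byte at offset 23: 0xE3 = 11100011 → 3-byte char (#8). Advance 3.
Byte at offset 26: 0xC2 = 11000010 → 2-byte char (#9). Advance 2.
Reached end at offset 28 after 9 code points.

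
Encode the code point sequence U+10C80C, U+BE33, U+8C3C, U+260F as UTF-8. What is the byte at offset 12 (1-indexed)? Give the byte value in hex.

0x98

1-indexed offset 12 is 0-indexed offset 11.
U+10C80C → 4-byte form F4 8C A0 8C at offsets 0–3.
U+BE33 → 3-byte form EB B8 B3 at offsets 4–6.
U+8C3C → 3-byte form E8 B0 BC at offsets 7–9.
U+260F → 3-byte form E2 98 8F at offsets 10–12.
Offset 11 falls in char 4's range; it's byte 2 of E2 98 8F = 0x98.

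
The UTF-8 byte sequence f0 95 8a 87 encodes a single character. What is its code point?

U+15287

Leading byte 0xF0 = 11110000 matches 11110xxx → 4-byte sequence.
Byte 1: 0xF0 = 11110000, payload 000 (3 bits).
Byte 2: 0x95 = 10010101 (10xxxxxx ✓), payload 010101.
Byte 3: 0x8A = 10001010 (10xxxxxx ✓), payload 001010.
Byte 4: 0x87 = 10000111 (10xxxxxx ✓), payload 000111.
Concatenate: 000010101001010000111 = 0x15287 (21 bits → U+15287).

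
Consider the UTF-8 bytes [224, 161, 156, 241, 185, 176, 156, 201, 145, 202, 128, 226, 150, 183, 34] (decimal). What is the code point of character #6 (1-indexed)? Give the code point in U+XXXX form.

U+0022

Offset 0: leading byte 0xE0 = 11100000 → 3-byte char #1 = E0 A1 9C.
Offset 3: leading byte 0xF1 = 11110001 → 4-byte char #2 = F1 B9 B0 9C.
Offset 7: leading byte 0xC9 = 11001001 → 2-byte char #3 = C9 91.
Offset 9: leading byte 0xCA = 11001010 → 2-byte char #4 = CA 80.
Offset 11: leading byte 0xE2 = 11100010 → 3-byte char #5 = E2 96 B7.
Offset 14: leading byte 0x22 = 00100010 → 1-byte char #6 = 22.
Leading byte 0x22 = 00100010 matches 0xxxxxxx → 1-byte sequence.
Byte 1: 0x22 = 00100010, payload 0100010 (7 bits).
Concatenate: 0100010 = 0x22 (7 bits → U+0022).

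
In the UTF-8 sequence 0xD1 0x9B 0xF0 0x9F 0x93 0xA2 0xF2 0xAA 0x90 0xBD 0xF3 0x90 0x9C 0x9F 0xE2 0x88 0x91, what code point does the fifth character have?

Offset 0: leading byte 0xD1 = 11010001 → 2-byte char #1 = D1 9B.
Offset 2: leading byte 0xF0 = 11110000 → 4-byte char #2 = F0 9F 93 A2.
Offset 6: leading byte 0xF2 = 11110010 → 4-byte char #3 = F2 AA 90 BD.
Offset 10: leading byte 0xF3 = 11110011 → 4-byte char #4 = F3 90 9C 9F.
Offset 14: leading byte 0xE2 = 11100010 → 3-byte char #5 = E2 88 91.
Leading byte 0xE2 = 11100010 matches 1110xxxx → 3-byte sequence.
Byte 1: 0xE2 = 11100010, payload 0010 (4 bits).
Byte 2: 0x88 = 10001000 (10xxxxxx ✓), payload 001000.
Byte 3: 0x91 = 10010001 (10xxxxxx ✓), payload 010001.
Concatenate: 0010001000010001 = 0x2211 (16 bits → U+2211).

U+2211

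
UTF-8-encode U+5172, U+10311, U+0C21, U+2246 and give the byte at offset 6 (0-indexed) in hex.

U+5172 → 3-byte form E5 85 B2 at offsets 0–2.
U+10311 → 4-byte form F0 90 8C 91 at offsets 3–6.
Offset 6 falls in char 2's range; it's byte 4 of F0 90 8C 91 = 0x91.

0x91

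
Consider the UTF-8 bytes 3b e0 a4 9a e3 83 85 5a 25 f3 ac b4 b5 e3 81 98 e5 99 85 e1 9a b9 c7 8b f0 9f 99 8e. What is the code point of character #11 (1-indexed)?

Offset 0: leading byte 0x3B = 00111011 → 1-byte char #1 = 3B.
Offset 1: leading byte 0xE0 = 11100000 → 3-byte char #2 = E0 A4 9A.
Offset 4: leading byte 0xE3 = 11100011 → 3-byte char #3 = E3 83 85.
Offset 7: leading byte 0x5A = 01011010 → 1-byte char #4 = 5A.
Offset 8: leading byte 0x25 = 00100101 → 1-byte char #5 = 25.
Offset 9: leading byte 0xF3 = 11110011 → 4-byte char #6 = F3 AC B4 B5.
Offset 13: leading byte 0xE3 = 11100011 → 3-byte char #7 = E3 81 98.
Offset 16: leading byte 0xE5 = 11100101 → 3-byte char #8 = E5 99 85.
Offset 19: leading byte 0xE1 = 11100001 → 3-byte char #9 = E1 9A B9.
Offset 22: leading byte 0xC7 = 11000111 → 2-byte char #10 = C7 8B.
Offset 24: leading byte 0xF0 = 11110000 → 4-byte char #11 = F0 9F 99 8E.
Leading byte 0xF0 = 11110000 matches 11110xxx → 4-byte sequence.
Byte 1: 0xF0 = 11110000, payload 000 (3 bits).
Byte 2: 0x9F = 10011111 (10xxxxxx ✓), payload 011111.
Byte 3: 0x99 = 10011001 (10xxxxxx ✓), payload 011001.
Byte 4: 0x8E = 10001110 (10xxxxxx ✓), payload 001110.
Concatenate: 000011111011001001110 = 0x1F64E (21 bits → U+1F64E).

U+1F64E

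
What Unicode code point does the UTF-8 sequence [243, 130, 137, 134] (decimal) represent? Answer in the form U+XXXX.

U+C2246

Leading byte 0xF3 = 11110011 matches 11110xxx → 4-byte sequence.
Byte 1: 0xF3 = 11110011, payload 011 (3 bits).
Byte 2: 0x82 = 10000010 (10xxxxxx ✓), payload 000010.
Byte 3: 0x89 = 10001001 (10xxxxxx ✓), payload 001001.
Byte 4: 0x86 = 10000110 (10xxxxxx ✓), payload 000110.
Concatenate: 011000010001001000110 = 0xC2246 (21 bits → U+C2246).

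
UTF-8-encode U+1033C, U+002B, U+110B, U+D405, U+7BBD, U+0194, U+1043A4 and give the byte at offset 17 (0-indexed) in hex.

U+1033C → 4-byte form F0 90 8C BC at offsets 0–3.
U+002B → 1-byte form 2B at offsets 4–4.
U+110B → 3-byte form E1 84 8B at offsets 5–7.
U+D405 → 3-byte form ED 90 85 at offsets 8–10.
U+7BBD → 3-byte form E7 AE BD at offsets 11–13.
U+0194 → 2-byte form C6 94 at offsets 14–15.
U+1043A4 → 4-byte form F4 84 8E A4 at offsets 16–19.
Offset 17 falls in char 7's range; it's byte 2 of F4 84 8E A4 = 0x84.

0x84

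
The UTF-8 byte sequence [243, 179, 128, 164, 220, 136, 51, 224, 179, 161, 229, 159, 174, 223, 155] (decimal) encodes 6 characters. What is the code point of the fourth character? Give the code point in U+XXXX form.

U+0CE1

Offset 0: leading byte 0xF3 = 11110011 → 4-byte char #1 = F3 B3 80 A4.
Offset 4: leading byte 0xDC = 11011100 → 2-byte char #2 = DC 88.
Offset 6: leading byte 0x33 = 00110011 → 1-byte char #3 = 33.
Offset 7: leading byte 0xE0 = 11100000 → 3-byte char #4 = E0 B3 A1.
Leading byte 0xE0 = 11100000 matches 1110xxxx → 3-byte sequence.
Byte 1: 0xE0 = 11100000, payload 0000 (4 bits).
Byte 2: 0xB3 = 10110011 (10xxxxxx ✓), payload 110011.
Byte 3: 0xA1 = 10100001 (10xxxxxx ✓), payload 100001.
Concatenate: 0000110011100001 = 0xCE1 (16 bits → U+0CE1).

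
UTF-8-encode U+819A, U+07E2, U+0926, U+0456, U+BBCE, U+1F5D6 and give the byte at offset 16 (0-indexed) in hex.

0x96

U+819A → 3-byte form E8 86 9A at offsets 0–2.
U+07E2 → 2-byte form DF A2 at offsets 3–4.
U+0926 → 3-byte form E0 A4 A6 at offsets 5–7.
U+0456 → 2-byte form D1 96 at offsets 8–9.
U+BBCE → 3-byte form EB AF 8E at offsets 10–12.
U+1F5D6 → 4-byte form F0 9F 97 96 at offsets 13–16.
Offset 16 falls in char 6's range; it's byte 4 of F0 9F 97 96 = 0x96.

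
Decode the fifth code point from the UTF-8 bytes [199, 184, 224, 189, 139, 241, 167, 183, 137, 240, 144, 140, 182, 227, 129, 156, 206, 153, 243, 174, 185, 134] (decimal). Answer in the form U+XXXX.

Offset 0: leading byte 0xC7 = 11000111 → 2-byte char #1 = C7 B8.
Offset 2: leading byte 0xE0 = 11100000 → 3-byte char #2 = E0 BD 8B.
Offset 5: leading byte 0xF1 = 11110001 → 4-byte char #3 = F1 A7 B7 89.
Offset 9: leading byte 0xF0 = 11110000 → 4-byte char #4 = F0 90 8C B6.
Offset 13: leading byte 0xE3 = 11100011 → 3-byte char #5 = E3 81 9C.
Leading byte 0xE3 = 11100011 matches 1110xxxx → 3-byte sequence.
Byte 1: 0xE3 = 11100011, payload 0011 (4 bits).
Byte 2: 0x81 = 10000001 (10xxxxxx ✓), payload 000001.
Byte 3: 0x9C = 10011100 (10xxxxxx ✓), payload 011100.
Concatenate: 0011000001011100 = 0x305C (16 bits → U+305C).

U+305C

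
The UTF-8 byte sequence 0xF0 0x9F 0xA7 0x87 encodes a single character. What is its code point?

Leading byte 0xF0 = 11110000 matches 11110xxx → 4-byte sequence.
Byte 1: 0xF0 = 11110000, payload 000 (3 bits).
Byte 2: 0x9F = 10011111 (10xxxxxx ✓), payload 011111.
Byte 3: 0xA7 = 10100111 (10xxxxxx ✓), payload 100111.
Byte 4: 0x87 = 10000111 (10xxxxxx ✓), payload 000111.
Concatenate: 000011111100111000111 = 0x1F9C7 (21 bits → U+1F9C7).

U+1F9C7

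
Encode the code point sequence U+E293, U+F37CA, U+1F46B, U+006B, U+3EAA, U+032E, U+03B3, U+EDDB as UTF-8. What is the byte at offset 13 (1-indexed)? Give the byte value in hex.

1-indexed offset 13 is 0-indexed offset 12.
U+E293 → 3-byte form EE 8A 93 at offsets 0–2.
U+F37CA → 4-byte form F3 B3 9F 8A at offsets 3–6.
U+1F46B → 4-byte form F0 9F 91 AB at offsets 7–10.
U+006B → 1-byte form 6B at offsets 11–11.
U+3EAA → 3-byte form E3 BA AA at offsets 12–14.
Offset 12 falls in char 5's range; it's byte 1 of E3 BA AA = 0xE3.

0xE3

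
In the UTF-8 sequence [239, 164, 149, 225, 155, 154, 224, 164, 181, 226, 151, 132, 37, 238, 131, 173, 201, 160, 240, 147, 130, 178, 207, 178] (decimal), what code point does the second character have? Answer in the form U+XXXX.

Offset 0: leading byte 0xEF = 11101111 → 3-byte char #1 = EF A4 95.
Offset 3: leading byte 0xE1 = 11100001 → 3-byte char #2 = E1 9B 9A.
Leading byte 0xE1 = 11100001 matches 1110xxxx → 3-byte sequence.
Byte 1: 0xE1 = 11100001, payload 0001 (4 bits).
Byte 2: 0x9B = 10011011 (10xxxxxx ✓), payload 011011.
Byte 3: 0x9A = 10011010 (10xxxxxx ✓), payload 011010.
Concatenate: 0001011011011010 = 0x16DA (16 bits → U+16DA).

U+16DA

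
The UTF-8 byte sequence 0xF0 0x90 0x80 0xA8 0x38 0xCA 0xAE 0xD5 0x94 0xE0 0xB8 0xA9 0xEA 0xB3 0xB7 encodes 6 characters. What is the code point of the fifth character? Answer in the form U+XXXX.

U+0E29

Offset 0: leading byte 0xF0 = 11110000 → 4-byte char #1 = F0 90 80 A8.
Offset 4: leading byte 0x38 = 00111000 → 1-byte char #2 = 38.
Offset 5: leading byte 0xCA = 11001010 → 2-byte char #3 = CA AE.
Offset 7: leading byte 0xD5 = 11010101 → 2-byte char #4 = D5 94.
Offset 9: leading byte 0xE0 = 11100000 → 3-byte char #5 = E0 B8 A9.
Leading byte 0xE0 = 11100000 matches 1110xxxx → 3-byte sequence.
Byte 1: 0xE0 = 11100000, payload 0000 (4 bits).
Byte 2: 0xB8 = 10111000 (10xxxxxx ✓), payload 111000.
Byte 3: 0xA9 = 10101001 (10xxxxxx ✓), payload 101001.
Concatenate: 0000111000101001 = 0xE29 (16 bits → U+0E29).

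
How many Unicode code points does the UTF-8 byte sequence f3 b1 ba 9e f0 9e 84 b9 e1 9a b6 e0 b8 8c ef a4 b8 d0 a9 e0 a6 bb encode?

7

Byte at offset 0: 0xF3 = 11110011 → 4-byte char (#1). Advance 4.
Byte at offset 4: 0xF0 = 11110000 → 4-byte char (#2). Advance 4.
Byte at offset 8: 0xE1 = 11100001 → 3-byte char (#3). Advance 3.
Byte at offset 11: 0xE0 = 11100000 → 3-byte char (#4). Advance 3.
Byte at offset 14: 0xEF = 11101111 → 3-byte char (#5). Advance 3.
Byte at offset 17: 0xD0 = 11010000 → 2-byte char (#6). Advance 2.
Byte at offset 19: 0xE0 = 11100000 → 3-byte char (#7). Advance 3.
Reached end at offset 22 after 7 code points.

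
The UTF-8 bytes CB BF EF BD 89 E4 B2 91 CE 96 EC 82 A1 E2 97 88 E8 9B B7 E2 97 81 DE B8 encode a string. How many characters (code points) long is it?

Byte at offset 0: 0xCB = 11001011 → 2-byte char (#1). Advance 2.
Byte at offset 2: 0xEF = 11101111 → 3-byte char (#2). Advance 3.
Byte at offset 5: 0xE4 = 11100100 → 3-byte char (#3). Advance 3.
Byte at offset 8: 0xCE = 11001110 → 2-byte char (#4). Advance 2.
Byte at offset 10: 0xEC = 11101100 → 3-byte char (#5). Advance 3.
Byte at offset 13: 0xE2 = 11100010 → 3-byte char (#6). Advance 3.
Byte at offset 16: 0xE8 = 11101000 → 3-byte char (#7). Advance 3.
Byte at offset 19: 0xE2 = 11100010 → 3-byte char (#8). Advance 3.
Byte at offset 22: 0xDE = 11011110 → 2-byte char (#9). Advance 2.
Reached end at offset 24 after 9 code points.

9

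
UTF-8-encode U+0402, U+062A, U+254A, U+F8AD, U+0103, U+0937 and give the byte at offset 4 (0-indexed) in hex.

U+0402 → 2-byte form D0 82 at offsets 0–1.
U+062A → 2-byte form D8 AA at offsets 2–3.
U+254A → 3-byte form E2 95 8A at offsets 4–6.
Offset 4 falls in char 3's range; it's byte 1 of E2 95 8A = 0xE2.

0xE2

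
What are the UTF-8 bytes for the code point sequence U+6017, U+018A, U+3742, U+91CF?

U+6017: 3-byte form → E6 80 97.
U+018A: 2-byte form → C6 8A.
U+3742: 3-byte form → E3 9D 82.
U+91CF: 3-byte form → E9 87 8F.
Concatenated (11 bytes): E6 80 97 C6 8A E3 9D 82 E9 87 8F.

E6 80 97 C6 8A E3 9D 82 E9 87 8F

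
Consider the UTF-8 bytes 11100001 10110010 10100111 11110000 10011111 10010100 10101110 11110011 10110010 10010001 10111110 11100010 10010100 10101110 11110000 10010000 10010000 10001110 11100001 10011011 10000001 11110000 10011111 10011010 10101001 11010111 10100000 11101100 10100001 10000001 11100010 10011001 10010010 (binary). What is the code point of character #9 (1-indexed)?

U+C841

Offset 0: leading byte 0xE1 = 11100001 → 3-byte char #1 = E1 B2 A7.
Offset 3: leading byte 0xF0 = 11110000 → 4-byte char #2 = F0 9F 94 AE.
Offset 7: leading byte 0xF3 = 11110011 → 4-byte char #3 = F3 B2 91 BE.
Offset 11: leading byte 0xE2 = 11100010 → 3-byte char #4 = E2 94 AE.
Offset 14: leading byte 0xF0 = 11110000 → 4-byte char #5 = F0 90 90 8E.
Offset 18: leading byte 0xE1 = 11100001 → 3-byte char #6 = E1 9B 81.
Offset 21: leading byte 0xF0 = 11110000 → 4-byte char #7 = F0 9F 9A A9.
Offset 25: leading byte 0xD7 = 11010111 → 2-byte char #8 = D7 A0.
Offset 27: leading byte 0xEC = 11101100 → 3-byte char #9 = EC A1 81.
Leading byte 0xEC = 11101100 matches 1110xxxx → 3-byte sequence.
Byte 1: 0xEC = 11101100, payload 1100 (4 bits).
Byte 2: 0xA1 = 10100001 (10xxxxxx ✓), payload 100001.
Byte 3: 0x81 = 10000001 (10xxxxxx ✓), payload 000001.
Concatenate: 1100100001000001 = 0xC841 (16 bits → U+C841).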